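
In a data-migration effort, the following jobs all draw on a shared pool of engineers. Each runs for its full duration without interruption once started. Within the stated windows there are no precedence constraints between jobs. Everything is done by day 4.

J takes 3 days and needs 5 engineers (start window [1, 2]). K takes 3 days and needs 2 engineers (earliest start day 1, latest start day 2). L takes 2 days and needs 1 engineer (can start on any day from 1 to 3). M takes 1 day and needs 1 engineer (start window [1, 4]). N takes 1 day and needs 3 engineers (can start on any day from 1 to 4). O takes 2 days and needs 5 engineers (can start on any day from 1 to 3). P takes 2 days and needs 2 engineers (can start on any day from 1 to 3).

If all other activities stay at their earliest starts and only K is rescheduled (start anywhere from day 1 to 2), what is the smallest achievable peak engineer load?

17

K@1: d1:19  d2:15  d3:7  d4:0 → peak 19
K@2: d1:17  d2:15  d3:7  d4:2 → peak 17
Best is K@2, peak 17.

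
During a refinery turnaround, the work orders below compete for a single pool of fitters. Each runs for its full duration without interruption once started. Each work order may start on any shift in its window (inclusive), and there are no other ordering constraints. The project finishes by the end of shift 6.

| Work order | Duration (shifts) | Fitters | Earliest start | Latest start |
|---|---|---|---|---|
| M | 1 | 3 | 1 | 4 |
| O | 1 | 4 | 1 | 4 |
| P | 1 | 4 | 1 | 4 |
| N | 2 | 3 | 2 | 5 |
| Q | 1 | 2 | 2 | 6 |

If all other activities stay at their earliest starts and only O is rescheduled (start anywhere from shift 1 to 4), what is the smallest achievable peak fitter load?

7

O@1: s1:11  s2:5  s3:3  s4:0  s5:0  s6:0 → peak 11
O@2: s1:7  s2:9  s3:3  s4:0  s5:0  s6:0 → peak 9
O@3: s1:7  s2:5  s3:7  s4:0  s5:0  s6:0 → peak 7
O@4: s1:7  s2:5  s3:3  s4:4  s5:0  s6:0 → peak 7
Best is O@3, peak 7.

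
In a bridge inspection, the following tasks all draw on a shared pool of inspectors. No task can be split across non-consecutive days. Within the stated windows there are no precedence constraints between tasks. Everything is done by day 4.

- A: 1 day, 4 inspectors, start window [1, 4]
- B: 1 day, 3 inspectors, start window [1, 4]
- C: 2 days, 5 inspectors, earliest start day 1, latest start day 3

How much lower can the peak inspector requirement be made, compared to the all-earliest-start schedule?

7

Early-start peak: d1:12  d2:5  d3:0  d4:0 ⇒ 12.
Leveled (A@1, B@2, C@3): d1:4  d2:3  d3:5  d4:5 ⇒ 5.
Reduction 12 − 5 = 7.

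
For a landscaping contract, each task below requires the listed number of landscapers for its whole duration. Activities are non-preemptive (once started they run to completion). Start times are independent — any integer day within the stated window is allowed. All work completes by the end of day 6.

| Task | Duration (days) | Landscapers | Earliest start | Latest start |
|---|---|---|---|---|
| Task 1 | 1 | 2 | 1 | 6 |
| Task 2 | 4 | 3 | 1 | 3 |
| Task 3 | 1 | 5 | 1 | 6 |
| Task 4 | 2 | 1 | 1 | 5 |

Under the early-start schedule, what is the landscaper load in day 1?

At early start, day 1 has: Task 1, Task 2, Task 3, Task 4.
Demand: 2 + 3 + 5 + 1 = 11.

11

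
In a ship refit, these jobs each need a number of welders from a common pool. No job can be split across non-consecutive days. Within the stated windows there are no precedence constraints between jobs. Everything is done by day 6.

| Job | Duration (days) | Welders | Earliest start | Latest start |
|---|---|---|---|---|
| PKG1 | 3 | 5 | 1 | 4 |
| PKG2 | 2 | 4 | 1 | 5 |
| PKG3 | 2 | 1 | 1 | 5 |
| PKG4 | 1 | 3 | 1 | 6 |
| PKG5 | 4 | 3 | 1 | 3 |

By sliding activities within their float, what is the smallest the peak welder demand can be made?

Early-start (PKG1@1, PKG2@1, PKG3@1, PKG4@1, PKG5@1) gives peak 16: d1:16  d2:13  d3:8  d4:3  d5:0  d6:0.
Shift PKG2→4, PKG4→6, PKG5→3.
Schedule PKG1@1, PKG2@4, PKG3@1, PKG4@6, PKG5@3: d1:6  d2:6  d3:8  d4:7  d5:7  d6:6 — peak 8.

8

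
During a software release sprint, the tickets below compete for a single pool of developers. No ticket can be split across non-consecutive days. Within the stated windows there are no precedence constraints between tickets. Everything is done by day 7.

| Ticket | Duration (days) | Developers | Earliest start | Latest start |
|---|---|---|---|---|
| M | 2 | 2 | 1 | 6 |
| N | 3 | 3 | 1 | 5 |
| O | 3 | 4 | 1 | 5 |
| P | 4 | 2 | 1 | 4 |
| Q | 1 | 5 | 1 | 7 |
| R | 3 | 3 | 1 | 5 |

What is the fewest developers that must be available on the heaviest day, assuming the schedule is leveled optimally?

Early-start (M@1, N@1, O@1, P@1, Q@1, R@1) gives peak 19: d1:19  d2:14  d3:12  d4:2  d5:0  d6:0  d7:0.
Shift O→5, Q→4, R→5.
Schedule M@1, N@1, O@5, P@1, Q@4, R@5: d1:7  d2:7  d3:5  d4:7  d5:7  d6:7  d7:7 — peak 7.
Total developer-days = 47 over 7 days ⇒ peak ≥ ⌈47/7⌉ = 7, so 7 is optimal.

7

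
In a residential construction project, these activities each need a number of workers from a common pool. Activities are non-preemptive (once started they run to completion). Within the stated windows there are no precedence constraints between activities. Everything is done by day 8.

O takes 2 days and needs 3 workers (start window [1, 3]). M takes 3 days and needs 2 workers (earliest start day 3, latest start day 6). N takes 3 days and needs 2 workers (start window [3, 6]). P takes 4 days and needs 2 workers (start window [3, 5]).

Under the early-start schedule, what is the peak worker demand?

6

Early-start schedule: O@1, M@3, N@3, P@3.
Load per day: day 1: 3, day 2: 3, day 3: 6, day 4: 6, day 5: 6, day 6: 2, day 7: 0, day 8: 0.
Peak is 6.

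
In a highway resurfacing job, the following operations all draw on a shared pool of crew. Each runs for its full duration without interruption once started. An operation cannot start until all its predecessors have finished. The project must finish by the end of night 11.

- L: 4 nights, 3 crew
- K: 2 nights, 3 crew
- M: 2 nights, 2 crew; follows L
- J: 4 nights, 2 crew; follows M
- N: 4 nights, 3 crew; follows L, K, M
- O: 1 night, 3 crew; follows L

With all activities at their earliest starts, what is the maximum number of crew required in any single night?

6

Early-start schedule: L@1, K@1, M@5, J@7, N@7, O@5.
Load per night: night 1: 6, night 2: 6, night 3: 3, night 4: 3, night 5: 5, night 6: 2, night 7: 5, night 8: 5, night 9: 5, night 10: 5, night 11: 0.
Peak is 6.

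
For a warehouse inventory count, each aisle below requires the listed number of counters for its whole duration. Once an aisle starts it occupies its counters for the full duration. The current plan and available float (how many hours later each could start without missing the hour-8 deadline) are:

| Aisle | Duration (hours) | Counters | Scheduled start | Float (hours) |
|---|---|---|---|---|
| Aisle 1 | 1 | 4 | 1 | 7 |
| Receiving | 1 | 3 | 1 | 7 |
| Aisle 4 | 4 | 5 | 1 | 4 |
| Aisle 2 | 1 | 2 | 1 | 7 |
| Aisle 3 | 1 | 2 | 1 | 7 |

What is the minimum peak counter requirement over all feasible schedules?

5

Early-start (Aisle 1@1, Receiving@1, Aisle 4@1, Aisle 2@1, Aisle 3@1) gives peak 16: h1:16  h2:5  h3:5  h4:5  h5:0  h6:0  h7:0  h8:0.
Shift Receiving→2, Aisle 4→3, Aisle 2→2, Aisle 3→7.
Schedule Aisle 1@1, Receiving@2, Aisle 4@3, Aisle 2@2, Aisle 3@7: h1:4  h2:5  h3:5  h4:5  h5:5  h6:5  h7:2  h8:0 — peak 5.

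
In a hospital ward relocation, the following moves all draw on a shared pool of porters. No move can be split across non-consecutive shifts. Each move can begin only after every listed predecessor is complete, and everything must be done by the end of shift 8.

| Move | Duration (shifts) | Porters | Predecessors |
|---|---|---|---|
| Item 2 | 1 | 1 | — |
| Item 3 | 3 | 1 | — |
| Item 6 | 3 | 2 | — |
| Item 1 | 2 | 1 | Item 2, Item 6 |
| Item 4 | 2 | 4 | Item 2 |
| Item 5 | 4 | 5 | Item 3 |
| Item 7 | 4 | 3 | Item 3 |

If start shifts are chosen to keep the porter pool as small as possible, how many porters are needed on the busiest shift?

9

Schedule Item 2@1, Item 3@1, Item 6@1, Item 1@4, Item 4@2, Item 5@4, Item 7@4: s1:4  s2:7  s3:7  s4:9  s5:9  s6:8  s7:8  s8:0 — peak 9.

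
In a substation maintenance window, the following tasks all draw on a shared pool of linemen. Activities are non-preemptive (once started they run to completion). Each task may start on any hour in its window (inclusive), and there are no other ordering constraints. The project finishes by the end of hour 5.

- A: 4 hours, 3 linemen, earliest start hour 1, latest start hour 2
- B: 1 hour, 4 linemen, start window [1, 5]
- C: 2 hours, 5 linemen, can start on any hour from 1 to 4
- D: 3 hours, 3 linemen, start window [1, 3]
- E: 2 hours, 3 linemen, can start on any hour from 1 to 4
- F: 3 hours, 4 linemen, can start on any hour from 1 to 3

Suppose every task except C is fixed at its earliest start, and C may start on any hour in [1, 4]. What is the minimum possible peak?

C@1: h1:22  h2:18  h3:10  h4:3  h5:0 → peak 22
C@2: h1:17  h2:18  h3:15  h4:3  h5:0 → peak 18
C@3: h1:17  h2:13  h3:15  h4:8  h5:0 → peak 17
C@4: h1:17  h2:13  h3:10  h4:8  h5:5 → peak 17
Best is C@3, peak 17.

17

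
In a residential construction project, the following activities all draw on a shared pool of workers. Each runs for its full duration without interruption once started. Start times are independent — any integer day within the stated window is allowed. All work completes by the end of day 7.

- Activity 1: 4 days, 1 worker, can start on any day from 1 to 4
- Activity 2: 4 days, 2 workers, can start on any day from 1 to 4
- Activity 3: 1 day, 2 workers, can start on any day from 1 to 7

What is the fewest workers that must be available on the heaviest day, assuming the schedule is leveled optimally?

Early-start (Activity 1@1, Activity 2@1, Activity 3@1) gives peak 5: d1:5  d2:3  d3:3  d4:3  d5:0  d6:0  d7:0.
Shift Activity 3→5.
Schedule Activity 1@1, Activity 2@1, Activity 3@5: d1:3  d2:3  d3:3  d4:3  d5:2  d6:0  d7:0 — peak 3.

3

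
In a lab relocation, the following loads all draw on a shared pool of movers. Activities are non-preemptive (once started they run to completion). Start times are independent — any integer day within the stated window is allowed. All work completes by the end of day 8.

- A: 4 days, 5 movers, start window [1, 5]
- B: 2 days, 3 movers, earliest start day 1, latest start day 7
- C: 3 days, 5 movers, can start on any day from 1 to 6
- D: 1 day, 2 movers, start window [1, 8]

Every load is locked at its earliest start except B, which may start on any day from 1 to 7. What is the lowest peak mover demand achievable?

B@1: d1:15  d2:13  d3:10  d4:5  d5:0  d6:0  d7:0  d8:0 → peak 15
B@2: d1:12  d2:13  d3:13  d4:5  d5:0  d6:0  d7:0  d8:0 → peak 13
B@3: d1:12  d2:10  d3:13  d4:8  d5:0  d6:0  d7:0  d8:0 → peak 13
B@4: d1:12  d2:10  d3:10  d4:8  d5:3  d6:0  d7:0  d8:0 → peak 12
B@5: d1:12  d2:10  d3:10  d4:5  d5:3  d6:3  d7:0  d8:0 → peak 12
B@6: d1:12  d2:10  d3:10  d4:5  d5:0  d6:3  d7:3  d8:0 → peak 12
B@7: d1:12  d2:10  d3:10  d4:5  d5:0  d6:0  d7:3  d8:3 → peak 12
Best is B@4, peak 12.

12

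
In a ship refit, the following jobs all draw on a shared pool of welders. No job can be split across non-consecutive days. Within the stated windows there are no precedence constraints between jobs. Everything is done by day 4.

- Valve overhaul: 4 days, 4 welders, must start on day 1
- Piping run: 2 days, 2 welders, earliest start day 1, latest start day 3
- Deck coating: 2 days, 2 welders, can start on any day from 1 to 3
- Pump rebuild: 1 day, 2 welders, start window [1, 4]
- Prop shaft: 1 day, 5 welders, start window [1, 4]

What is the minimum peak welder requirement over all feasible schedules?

Early-start (Valve overhaul@1, Piping run@1, Deck coating@1, Pump rebuild@1, Prop shaft@1) gives peak 15: d1:15  d2:8  d3:4  d4:4.
Shift Pump rebuild→3, Prop shaft→4.
Schedule Valve overhaul@1, Piping run@1, Deck coating@1, Pump rebuild@3, Prop shaft@4: d1:8  d2:8  d3:6  d4:9 — peak 9.

9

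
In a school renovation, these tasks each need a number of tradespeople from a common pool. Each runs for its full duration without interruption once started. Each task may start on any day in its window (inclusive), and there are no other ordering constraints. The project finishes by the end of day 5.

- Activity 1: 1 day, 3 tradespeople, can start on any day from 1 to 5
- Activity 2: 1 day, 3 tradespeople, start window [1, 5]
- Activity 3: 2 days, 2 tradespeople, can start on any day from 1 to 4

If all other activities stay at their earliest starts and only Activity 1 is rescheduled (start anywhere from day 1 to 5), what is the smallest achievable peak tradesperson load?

5

Activity 1@1: d1:8  d2:2  d3:0  d4:0  d5:0 → peak 8
Activity 1@2: d1:5  d2:5  d3:0  d4:0  d5:0 → peak 5
Activity 1@3: d1:5  d2:2  d3:3  d4:0  d5:0 → peak 5
Activity 1@4: d1:5  d2:2  d3:0  d4:3  d5:0 → peak 5
Activity 1@5: d1:5  d2:2  d3:0  d4:0  d5:3 → peak 5
Best is Activity 1@2, peak 5.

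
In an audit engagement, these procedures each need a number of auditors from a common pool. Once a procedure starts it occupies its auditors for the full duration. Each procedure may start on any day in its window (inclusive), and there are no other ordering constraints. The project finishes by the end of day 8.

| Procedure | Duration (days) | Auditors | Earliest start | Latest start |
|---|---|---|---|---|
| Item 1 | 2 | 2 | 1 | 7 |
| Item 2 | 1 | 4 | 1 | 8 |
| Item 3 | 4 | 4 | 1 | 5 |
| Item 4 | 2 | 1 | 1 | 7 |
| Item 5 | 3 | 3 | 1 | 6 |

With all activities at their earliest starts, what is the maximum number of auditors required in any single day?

14

Early-start schedule: Item 1@1, Item 2@1, Item 3@1, Item 4@1, Item 5@1.
Load per day: day 1: 14, day 2: 10, day 3: 7, day 4: 4, day 5: 0, day 6: 0, day 7: 0, day 8: 0.
Peak is 14.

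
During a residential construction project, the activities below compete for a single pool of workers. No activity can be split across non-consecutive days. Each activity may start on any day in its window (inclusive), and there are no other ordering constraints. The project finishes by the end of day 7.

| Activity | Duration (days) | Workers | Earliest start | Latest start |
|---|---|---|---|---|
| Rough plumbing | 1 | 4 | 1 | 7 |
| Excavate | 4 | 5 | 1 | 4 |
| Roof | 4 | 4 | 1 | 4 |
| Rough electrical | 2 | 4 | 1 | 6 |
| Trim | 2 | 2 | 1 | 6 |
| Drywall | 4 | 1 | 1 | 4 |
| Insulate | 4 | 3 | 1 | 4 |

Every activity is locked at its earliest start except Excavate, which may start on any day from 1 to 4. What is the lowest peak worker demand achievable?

Excavate@1: d1:23  d2:19  d3:13  d4:13  d5:0  d6:0  d7:0 → peak 23
Excavate@2: d1:18  d2:19  d3:13  d4:13  d5:5  d6:0  d7:0 → peak 19
Excavate@3: d1:18  d2:14  d3:13  d4:13  d5:5  d6:5  d7:0 → peak 18
Excavate@4: d1:18  d2:14  d3:8  d4:13  d5:5  d6:5  d7:5 → peak 18
Best is Excavate@3, peak 18.

18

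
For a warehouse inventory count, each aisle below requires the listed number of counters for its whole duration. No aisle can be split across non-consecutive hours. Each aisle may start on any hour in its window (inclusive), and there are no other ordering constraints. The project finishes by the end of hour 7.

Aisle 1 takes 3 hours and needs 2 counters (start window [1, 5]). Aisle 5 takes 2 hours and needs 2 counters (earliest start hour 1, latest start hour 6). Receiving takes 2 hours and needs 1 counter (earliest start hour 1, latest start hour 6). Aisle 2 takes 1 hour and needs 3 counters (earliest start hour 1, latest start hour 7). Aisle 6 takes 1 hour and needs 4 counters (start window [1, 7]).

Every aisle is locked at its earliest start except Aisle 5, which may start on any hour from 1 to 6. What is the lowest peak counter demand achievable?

10

Aisle 5@1: h1:12  h2:5  h3:2  h4:0  h5:0  h6:0  h7:0 → peak 12
Aisle 5@2: h1:10  h2:5  h3:4  h4:0  h5:0  h6:0  h7:0 → peak 10
Aisle 5@3: h1:10  h2:3  h3:4  h4:2  h5:0  h6:0  h7:0 → peak 10
Aisle 5@4: h1:10  h2:3  h3:2  h4:2  h5:2  h6:0  h7:0 → peak 10
Aisle 5@5: h1:10  h2:3  h3:2  h4:0  h5:2  h6:2  h7:0 → peak 10
Aisle 5@6: h1:10  h2:3  h3:2  h4:0  h5:0  h6:2  h7:2 → peak 10
Best is Aisle 5@2, peak 10.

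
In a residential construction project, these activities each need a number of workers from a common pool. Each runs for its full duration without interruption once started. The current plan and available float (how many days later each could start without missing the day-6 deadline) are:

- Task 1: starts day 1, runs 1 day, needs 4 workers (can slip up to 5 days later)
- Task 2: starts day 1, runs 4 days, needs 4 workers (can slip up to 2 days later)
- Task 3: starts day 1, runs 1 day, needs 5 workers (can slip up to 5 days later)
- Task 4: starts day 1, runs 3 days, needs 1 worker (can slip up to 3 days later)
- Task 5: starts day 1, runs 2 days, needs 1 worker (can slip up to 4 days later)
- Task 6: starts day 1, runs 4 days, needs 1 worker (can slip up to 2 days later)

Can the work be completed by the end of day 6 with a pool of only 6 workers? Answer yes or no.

yes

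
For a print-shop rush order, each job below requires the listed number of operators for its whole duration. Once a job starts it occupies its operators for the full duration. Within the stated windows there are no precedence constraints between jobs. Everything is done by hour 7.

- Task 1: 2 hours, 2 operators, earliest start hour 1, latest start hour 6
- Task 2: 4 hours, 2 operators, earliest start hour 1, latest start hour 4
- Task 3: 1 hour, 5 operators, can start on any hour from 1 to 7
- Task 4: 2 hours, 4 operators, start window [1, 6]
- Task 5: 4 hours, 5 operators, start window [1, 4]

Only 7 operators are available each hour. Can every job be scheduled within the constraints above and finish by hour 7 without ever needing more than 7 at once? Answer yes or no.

Schedule Task 1@1, Task 2@3, Task 3@1, Task 4@2, Task 5@4: h1:7  h2:6  h3:6  h4:7  h5:7  h6:7  h7:5 — peak 7 ≤ 7.

yes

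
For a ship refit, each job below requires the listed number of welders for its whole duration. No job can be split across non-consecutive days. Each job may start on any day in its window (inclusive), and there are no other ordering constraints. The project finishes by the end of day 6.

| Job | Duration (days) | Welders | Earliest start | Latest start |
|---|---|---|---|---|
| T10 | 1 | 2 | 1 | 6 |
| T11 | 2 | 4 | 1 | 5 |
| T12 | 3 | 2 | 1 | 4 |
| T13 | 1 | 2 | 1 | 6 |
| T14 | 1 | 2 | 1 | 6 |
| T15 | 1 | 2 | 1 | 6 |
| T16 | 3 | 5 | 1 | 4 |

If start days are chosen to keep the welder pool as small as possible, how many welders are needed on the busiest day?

Early-start (T10@1, T11@1, T12@1, T13@1, T14@1, T15@1, T16@1) gives peak 19: d1:19  d2:11  d3:7  d4:0  d5:0  d6:0.
Shift T12→2, T13→3, T14→3, T15→5, T16→4.
Schedule T10@1, T11@1, T12@2, T13@3, T14@3, T15@5, T16@4: d1:6  d2:6  d3:6  d4:7  d5:7  d6:5 — peak 7.
Total welder-days = 37 over 6 days ⇒ peak ≥ ⌈37/6⌉ = 7, so 7 is optimal.

7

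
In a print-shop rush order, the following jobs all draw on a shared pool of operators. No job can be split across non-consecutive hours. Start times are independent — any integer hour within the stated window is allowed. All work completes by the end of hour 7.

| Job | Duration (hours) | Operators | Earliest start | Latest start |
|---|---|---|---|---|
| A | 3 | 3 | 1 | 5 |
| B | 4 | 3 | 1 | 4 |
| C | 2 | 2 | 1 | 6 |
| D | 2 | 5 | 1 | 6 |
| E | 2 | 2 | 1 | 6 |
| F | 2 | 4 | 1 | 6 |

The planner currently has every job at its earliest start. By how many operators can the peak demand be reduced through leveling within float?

11

Early-start peak: h1:19  h2:19  h3:6  h4:3  h5:0  h6:0  h7:0 ⇒ 19.
Leveled (A@1, B@1, C@1, D@4, E@5, F@6): h1:8  h2:8  h3:6  h4:8  h5:7  h6:6  h7:4 ⇒ 8.
Reduction 19 − 8 = 11.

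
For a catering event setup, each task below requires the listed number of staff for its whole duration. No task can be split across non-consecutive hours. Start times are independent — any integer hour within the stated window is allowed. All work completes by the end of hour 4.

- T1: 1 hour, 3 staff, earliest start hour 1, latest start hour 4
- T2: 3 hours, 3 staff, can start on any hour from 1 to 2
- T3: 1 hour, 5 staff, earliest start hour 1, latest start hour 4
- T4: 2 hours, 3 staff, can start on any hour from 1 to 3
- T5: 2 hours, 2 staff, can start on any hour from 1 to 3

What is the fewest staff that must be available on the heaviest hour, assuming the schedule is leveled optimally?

8

Early-start (T1@1, T2@1, T3@1, T4@1, T5@1) gives peak 16: h1:16  h2:8  h3:3  h4:0.
Shift T3→2, T4→3, T5→3.
Schedule T1@1, T2@1, T3@2, T4@3, T5@3: h1:6  h2:8  h3:8  h4:5 — peak 8.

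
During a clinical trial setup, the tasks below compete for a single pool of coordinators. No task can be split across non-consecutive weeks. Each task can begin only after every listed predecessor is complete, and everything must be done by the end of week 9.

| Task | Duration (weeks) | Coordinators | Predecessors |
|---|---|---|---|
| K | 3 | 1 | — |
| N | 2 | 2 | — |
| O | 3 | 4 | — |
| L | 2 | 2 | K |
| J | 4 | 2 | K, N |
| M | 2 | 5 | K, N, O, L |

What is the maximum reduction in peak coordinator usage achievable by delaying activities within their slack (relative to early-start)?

Early-start peak: w1:7  w2:7  w3:5  w4:4  w5:4  w6:7  w7:7  w8:0  w9:0 ⇒ 7.
Leveled (K@1, N@1, O@3, L@6, J@4, M@8): w1:3  w2:3  w3:5  w4:6  w5:6  w6:4  w7:4  w8:5  w9:5 ⇒ 6.
Reduction 7 − 6 = 1.

1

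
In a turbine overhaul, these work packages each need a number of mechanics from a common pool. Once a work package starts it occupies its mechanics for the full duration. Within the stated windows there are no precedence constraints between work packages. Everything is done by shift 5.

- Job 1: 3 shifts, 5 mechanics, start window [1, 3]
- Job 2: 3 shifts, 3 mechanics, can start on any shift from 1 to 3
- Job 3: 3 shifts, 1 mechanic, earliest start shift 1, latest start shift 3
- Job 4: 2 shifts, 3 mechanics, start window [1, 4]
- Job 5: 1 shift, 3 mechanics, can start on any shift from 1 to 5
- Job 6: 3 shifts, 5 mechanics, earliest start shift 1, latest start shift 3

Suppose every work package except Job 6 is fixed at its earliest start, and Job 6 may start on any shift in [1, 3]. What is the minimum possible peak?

15

Job 6@1: s1:20  s2:17  s3:14  s4:0  s5:0 → peak 20
Job 6@2: s1:15  s2:17  s3:14  s4:5  s5:0 → peak 17
Job 6@3: s1:15  s2:12  s3:14  s4:5  s5:5 → peak 15
Best is Job 6@3, peak 15.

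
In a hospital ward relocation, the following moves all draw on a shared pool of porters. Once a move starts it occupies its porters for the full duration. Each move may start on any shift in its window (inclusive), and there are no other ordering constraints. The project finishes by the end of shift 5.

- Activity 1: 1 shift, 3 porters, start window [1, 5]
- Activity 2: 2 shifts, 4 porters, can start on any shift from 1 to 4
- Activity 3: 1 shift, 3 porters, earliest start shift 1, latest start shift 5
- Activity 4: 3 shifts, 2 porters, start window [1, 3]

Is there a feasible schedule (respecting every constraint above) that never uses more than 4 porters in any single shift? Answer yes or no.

The minimum achievable peak is 5; 4 < 5, so no feasible schedule stays within the cap.

no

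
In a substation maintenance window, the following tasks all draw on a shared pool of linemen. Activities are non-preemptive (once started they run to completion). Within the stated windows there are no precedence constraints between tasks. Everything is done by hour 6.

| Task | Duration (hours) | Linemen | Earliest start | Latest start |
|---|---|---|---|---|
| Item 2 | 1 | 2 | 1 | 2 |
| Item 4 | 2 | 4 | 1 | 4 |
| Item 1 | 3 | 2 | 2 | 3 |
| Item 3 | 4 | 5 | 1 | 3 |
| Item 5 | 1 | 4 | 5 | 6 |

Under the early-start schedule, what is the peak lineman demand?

11

Early-start schedule: Item 2@1, Item 4@1, Item 1@2, Item 3@1, Item 5@5.
Load per hour: hour 1: 11, hour 2: 11, hour 3: 7, hour 4: 7, hour 5: 4, hour 6: 0.
Peak is 11.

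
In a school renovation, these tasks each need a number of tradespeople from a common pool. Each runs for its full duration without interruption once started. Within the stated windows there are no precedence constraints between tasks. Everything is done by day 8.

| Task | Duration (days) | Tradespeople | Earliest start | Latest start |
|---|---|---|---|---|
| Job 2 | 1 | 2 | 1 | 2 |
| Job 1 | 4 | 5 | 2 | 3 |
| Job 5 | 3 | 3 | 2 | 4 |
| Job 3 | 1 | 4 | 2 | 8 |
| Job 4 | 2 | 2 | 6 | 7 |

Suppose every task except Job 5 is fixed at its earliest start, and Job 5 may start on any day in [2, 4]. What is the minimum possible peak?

Job 5@2: d1:2  d2:12  d3:8  d4:8  d5:5  d6:2  d7:2  d8:0 → peak 12
Job 5@3: d1:2  d2:9  d3:8  d4:8  d5:8  d6:2  d7:2  d8:0 → peak 9
Job 5@4: d1:2  d2:9  d3:5  d4:8  d5:8  d6:5  d7:2  d8:0 → peak 9
Best is Job 5@3, peak 9.

9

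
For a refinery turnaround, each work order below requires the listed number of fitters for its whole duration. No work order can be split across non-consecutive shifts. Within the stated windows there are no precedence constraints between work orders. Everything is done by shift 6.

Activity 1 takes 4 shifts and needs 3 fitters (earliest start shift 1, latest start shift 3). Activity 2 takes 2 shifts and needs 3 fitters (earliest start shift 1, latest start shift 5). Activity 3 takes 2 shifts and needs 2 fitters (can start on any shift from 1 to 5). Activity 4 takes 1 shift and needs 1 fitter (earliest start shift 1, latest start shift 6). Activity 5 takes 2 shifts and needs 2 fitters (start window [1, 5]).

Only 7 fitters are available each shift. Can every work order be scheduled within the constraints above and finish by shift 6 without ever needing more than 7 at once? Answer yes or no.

Schedule Activity 1@1, Activity 2@5, Activity 3@1, Activity 4@3, Activity 5@4: s1:5  s2:5  s3:4  s4:5  s5:5  s6:3 — peak 5 ≤ 7.

yes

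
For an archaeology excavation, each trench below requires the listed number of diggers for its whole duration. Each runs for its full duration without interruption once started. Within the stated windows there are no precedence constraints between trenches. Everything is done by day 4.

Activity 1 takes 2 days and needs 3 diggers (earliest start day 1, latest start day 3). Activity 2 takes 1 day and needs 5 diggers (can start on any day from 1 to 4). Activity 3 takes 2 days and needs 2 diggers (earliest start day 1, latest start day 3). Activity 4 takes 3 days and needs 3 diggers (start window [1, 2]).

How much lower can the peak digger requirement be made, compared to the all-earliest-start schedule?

Early-start peak: d1:13  d2:8  d3:3  d4:0 ⇒ 13.
Leveled (Activity 1@1, Activity 2@4, Activity 3@3, Activity 4@1): d1:6  d2:6  d3:5  d4:7 ⇒ 7.
Reduction 13 − 7 = 6.

6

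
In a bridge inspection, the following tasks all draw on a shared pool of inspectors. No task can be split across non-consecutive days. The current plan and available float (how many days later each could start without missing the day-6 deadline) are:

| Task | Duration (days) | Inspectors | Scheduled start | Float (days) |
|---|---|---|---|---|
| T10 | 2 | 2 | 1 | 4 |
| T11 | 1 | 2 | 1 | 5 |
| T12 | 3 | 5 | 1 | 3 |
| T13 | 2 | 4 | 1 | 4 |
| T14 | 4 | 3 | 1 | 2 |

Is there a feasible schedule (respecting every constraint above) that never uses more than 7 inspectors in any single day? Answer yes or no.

The minimum achievable peak is 8; 7 < 8, so no feasible schedule stays within the cap.

no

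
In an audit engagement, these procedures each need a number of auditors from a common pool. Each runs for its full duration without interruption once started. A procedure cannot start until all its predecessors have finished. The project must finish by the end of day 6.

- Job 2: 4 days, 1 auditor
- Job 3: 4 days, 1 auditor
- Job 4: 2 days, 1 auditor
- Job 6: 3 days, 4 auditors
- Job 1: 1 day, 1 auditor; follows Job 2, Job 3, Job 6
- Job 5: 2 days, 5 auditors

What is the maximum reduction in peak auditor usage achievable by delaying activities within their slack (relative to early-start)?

Early-start peak: d1:12  d2:12  d3:6  d4:2  d5:1  d6:0 ⇒ 12.
Leveled (Job 2@1, Job 3@1, Job 4@4, Job 6@1, Job 1@6, Job 5@5): d1:6  d2:6  d3:6  d4:3  d5:6  d6:6 ⇒ 6.
Reduction 12 − 6 = 6.

6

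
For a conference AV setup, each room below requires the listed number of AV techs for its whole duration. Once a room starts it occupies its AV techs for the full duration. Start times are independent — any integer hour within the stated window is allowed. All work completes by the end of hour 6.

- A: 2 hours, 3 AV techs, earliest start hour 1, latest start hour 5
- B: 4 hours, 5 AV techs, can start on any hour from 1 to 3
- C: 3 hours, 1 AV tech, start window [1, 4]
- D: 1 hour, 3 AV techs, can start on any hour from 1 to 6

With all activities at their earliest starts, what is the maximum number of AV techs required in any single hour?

12

Early-start schedule: A@1, B@1, C@1, D@1.
Load per hour: hour 1: 12, hour 2: 9, hour 3: 6, hour 4: 5, hour 5: 0, hour 6: 0.
Peak is 12.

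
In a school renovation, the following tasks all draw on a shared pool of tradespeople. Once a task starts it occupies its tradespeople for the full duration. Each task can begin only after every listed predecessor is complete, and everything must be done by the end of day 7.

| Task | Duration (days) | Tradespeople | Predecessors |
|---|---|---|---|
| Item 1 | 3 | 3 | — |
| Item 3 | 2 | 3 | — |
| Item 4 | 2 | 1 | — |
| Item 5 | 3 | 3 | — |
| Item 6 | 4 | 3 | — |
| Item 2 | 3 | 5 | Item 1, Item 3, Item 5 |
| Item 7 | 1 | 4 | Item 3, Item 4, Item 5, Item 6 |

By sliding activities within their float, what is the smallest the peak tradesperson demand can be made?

9

Early-start (Item 1@1, Item 3@1, Item 4@1, Item 5@1, Item 6@1, Item 2@4, Item 7@5) gives peak 13: d1:13  d2:13  d3:9  d4:8  d5:9  d6:5  d7:0.
Shift Item 4→4, Item 6→3, Item 7→7.
Schedule Item 1@1, Item 3@1, Item 4@4, Item 5@1, Item 6@3, Item 2@4, Item 7@7: d1:9  d2:9  d3:9  d4:9  d5:9  d6:8  d7:4 — peak 9.
Total tradesperson-days = 57 over 7 days ⇒ peak ≥ ⌈57/7⌉ = 9, so 9 is optimal.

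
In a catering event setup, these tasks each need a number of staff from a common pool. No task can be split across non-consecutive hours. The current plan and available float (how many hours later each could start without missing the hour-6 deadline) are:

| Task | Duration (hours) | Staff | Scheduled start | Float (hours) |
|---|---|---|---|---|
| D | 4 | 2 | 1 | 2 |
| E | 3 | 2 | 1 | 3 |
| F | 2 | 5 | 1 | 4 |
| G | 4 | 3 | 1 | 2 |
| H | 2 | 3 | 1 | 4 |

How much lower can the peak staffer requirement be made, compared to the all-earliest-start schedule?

Early-start peak: h1:15  h2:15  h3:7  h4:5  h5:0  h6:0 ⇒ 15.
Leveled (D@1, E@1, F@5, G@1, H@4): h1:7  h2:7  h3:7  h4:8  h5:8  h6:5 ⇒ 8.
Reduction 15 − 8 = 7.

7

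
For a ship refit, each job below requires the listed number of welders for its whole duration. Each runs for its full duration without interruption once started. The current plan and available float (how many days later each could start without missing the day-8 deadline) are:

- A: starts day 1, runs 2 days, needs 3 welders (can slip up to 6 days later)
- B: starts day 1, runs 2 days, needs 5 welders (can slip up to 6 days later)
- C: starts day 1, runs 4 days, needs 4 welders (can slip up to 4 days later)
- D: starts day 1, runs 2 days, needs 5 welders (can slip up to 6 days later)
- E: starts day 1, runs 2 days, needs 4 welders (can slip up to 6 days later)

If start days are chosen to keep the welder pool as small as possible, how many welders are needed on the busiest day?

Early-start (A@1, B@1, C@1, D@1, E@1) gives peak 21: d1:21  d2:21  d3:4  d4:4  d5:0  d6:0  d7:0  d8:0.
Shift C→3, D→7, E→3.
Schedule A@1, B@1, C@3, D@7, E@3: d1:8  d2:8  d3:8  d4:8  d5:4  d6:4  d7:5  d8:5 — peak 8.

8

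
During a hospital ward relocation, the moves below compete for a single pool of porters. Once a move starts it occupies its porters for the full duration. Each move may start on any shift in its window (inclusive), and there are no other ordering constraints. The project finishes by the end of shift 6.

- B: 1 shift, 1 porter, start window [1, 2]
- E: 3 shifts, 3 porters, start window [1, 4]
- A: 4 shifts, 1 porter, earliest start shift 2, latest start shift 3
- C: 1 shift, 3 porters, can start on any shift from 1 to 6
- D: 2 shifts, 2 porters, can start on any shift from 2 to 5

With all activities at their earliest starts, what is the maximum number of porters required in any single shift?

7

Early-start schedule: B@1, E@1, A@2, C@1, D@2.
Load per shift: shift 1: 7, shift 2: 6, shift 3: 6, shift 4: 1, shift 5: 1, shift 6: 0.
Peak is 7.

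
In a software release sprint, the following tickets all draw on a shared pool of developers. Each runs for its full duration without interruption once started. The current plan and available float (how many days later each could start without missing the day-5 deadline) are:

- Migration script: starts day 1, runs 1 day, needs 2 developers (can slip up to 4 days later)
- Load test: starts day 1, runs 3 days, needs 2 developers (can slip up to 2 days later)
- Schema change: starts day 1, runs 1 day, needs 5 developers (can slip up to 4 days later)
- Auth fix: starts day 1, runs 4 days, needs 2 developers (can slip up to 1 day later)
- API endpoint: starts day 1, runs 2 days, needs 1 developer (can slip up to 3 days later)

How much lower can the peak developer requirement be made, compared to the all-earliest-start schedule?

7

Early-start peak: d1:12  d2:5  d3:4  d4:2  d5:0 ⇒ 12.
Leveled (Migration script@1, Load test@2, Schema change@5, Auth fix@1, API endpoint@1): d1:5  d2:5  d3:4  d4:4  d5:5 ⇒ 5.
Reduction 12 − 5 = 7.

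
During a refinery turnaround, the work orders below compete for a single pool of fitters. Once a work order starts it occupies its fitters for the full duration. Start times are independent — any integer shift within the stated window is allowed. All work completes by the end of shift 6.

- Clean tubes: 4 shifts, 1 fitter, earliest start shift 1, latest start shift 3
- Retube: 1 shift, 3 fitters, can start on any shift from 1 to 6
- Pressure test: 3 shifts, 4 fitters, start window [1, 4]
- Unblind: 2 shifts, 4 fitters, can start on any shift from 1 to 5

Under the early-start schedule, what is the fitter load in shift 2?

9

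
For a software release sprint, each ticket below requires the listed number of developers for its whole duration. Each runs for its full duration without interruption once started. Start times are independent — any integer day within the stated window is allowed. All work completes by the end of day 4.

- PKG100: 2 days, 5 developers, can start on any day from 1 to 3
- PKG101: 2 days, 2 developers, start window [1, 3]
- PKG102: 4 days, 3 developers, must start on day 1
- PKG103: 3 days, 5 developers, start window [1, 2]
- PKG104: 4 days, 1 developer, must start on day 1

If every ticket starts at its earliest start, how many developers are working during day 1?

16

At early start, day 1 has: PKG100, PKG101, PKG102, PKG103, PKG104.
Demand: 5 + 2 + 3 + 5 + 1 = 16.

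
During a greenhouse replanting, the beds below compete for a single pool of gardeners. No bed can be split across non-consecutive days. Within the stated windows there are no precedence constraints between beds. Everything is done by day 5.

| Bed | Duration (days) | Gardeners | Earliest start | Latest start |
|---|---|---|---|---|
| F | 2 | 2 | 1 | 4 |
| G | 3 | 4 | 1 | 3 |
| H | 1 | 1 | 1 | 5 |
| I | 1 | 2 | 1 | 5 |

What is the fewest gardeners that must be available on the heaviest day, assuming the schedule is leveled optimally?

4

Early-start (F@1, G@1, H@1, I@1) gives peak 9: d1:9  d2:6  d3:4  d4:0  d5:0.
Shift G→3, I→2.
Schedule F@1, G@3, H@1, I@2: d1:3  d2:4  d3:4  d4:4  d5:4 — peak 4.
Total gardener-days = 19 over 5 days ⇒ peak ≥ ⌈19/5⌉ = 4, so 4 is optimal.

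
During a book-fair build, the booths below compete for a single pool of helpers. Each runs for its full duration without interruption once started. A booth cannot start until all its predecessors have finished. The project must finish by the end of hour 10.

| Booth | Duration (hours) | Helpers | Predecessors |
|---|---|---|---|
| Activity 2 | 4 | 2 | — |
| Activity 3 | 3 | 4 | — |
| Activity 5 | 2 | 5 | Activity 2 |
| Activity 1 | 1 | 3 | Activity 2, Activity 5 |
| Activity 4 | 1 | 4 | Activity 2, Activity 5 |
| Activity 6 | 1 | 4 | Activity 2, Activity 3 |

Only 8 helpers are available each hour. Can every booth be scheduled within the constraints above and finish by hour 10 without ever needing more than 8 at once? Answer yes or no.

yes

Schedule Activity 2@1, Activity 3@1, Activity 5@5, Activity 1@7, Activity 4@8, Activity 6@9: h1:6  h2:6  h3:6  h4:2  h5:5  h6:5  h7:3  h8:4  h9:4  h10:0 — peak 6 ≤ 8.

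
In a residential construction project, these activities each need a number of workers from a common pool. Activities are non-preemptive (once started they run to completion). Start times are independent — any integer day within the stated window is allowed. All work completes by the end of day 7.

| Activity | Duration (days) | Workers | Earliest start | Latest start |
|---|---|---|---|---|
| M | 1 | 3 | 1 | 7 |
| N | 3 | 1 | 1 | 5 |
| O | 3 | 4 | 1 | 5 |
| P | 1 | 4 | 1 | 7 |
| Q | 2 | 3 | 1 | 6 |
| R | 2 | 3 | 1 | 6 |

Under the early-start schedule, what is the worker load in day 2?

11

At early start, day 2 has: N, O, Q, R.
Demand: 1 + 4 + 3 + 3 = 11.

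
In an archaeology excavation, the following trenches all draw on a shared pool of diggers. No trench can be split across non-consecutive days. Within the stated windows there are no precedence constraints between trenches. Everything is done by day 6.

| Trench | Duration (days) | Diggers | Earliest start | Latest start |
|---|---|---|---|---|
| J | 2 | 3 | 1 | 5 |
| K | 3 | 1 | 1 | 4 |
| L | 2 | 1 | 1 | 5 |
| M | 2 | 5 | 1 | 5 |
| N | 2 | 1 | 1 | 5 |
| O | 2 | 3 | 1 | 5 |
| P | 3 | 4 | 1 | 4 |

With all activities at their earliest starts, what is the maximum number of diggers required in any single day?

Early-start schedule: J@1, K@1, L@1, M@1, N@1, O@1, P@1.
Load per day: day 1: 18, day 2: 18, day 3: 5, day 4: 0, day 5: 0, day 6: 0.
Peak is 18.

18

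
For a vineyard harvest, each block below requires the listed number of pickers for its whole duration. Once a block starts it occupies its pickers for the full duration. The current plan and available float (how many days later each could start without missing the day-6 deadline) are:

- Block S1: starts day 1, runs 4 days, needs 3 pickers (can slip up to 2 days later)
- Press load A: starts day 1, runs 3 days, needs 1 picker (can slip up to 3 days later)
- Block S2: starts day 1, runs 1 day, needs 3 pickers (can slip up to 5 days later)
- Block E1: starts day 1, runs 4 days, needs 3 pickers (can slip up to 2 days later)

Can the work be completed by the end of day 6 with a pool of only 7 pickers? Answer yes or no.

Schedule Block S1@1, Press load A@1, Block S2@1, Block E1@2: d1:7  d2:7  d3:7  d4:6  d5:3  d6:0 — peak 7 ≤ 7.

yes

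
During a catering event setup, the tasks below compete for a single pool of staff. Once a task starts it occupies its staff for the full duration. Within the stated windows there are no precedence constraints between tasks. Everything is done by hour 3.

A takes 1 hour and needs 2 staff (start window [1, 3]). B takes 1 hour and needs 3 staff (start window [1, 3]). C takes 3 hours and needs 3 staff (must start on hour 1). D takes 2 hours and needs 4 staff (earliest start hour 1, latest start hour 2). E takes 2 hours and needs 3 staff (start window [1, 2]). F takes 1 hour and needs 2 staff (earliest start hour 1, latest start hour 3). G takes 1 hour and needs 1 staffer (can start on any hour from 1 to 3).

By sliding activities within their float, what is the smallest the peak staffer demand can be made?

Early-start (A@1, B@1, C@1, D@1, E@1, F@1, G@1) gives peak 18: h1:18  h2:10  h3:3.
Shift D→2, F→3, G→2.
Schedule A@1, B@1, C@1, D@2, E@1, F@3, G@2: h1:11  h2:11  h3:9 — peak 11.
Total staffer-hours = 31 over 3 hours ⇒ peak ≥ ⌈31/3⌉ = 11, so 11 is optimal.

11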